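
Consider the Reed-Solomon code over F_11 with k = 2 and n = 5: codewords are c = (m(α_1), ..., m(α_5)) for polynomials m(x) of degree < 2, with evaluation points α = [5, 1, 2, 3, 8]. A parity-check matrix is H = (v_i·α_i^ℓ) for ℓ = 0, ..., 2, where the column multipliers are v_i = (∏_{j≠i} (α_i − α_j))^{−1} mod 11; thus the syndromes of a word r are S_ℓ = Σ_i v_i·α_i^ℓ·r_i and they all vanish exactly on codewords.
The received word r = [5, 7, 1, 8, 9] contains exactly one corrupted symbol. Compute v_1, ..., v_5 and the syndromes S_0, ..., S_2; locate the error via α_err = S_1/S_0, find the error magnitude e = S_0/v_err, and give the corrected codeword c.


S = (10, 8, 2), error at position 4, error magnitude e = 2, c = [5, 7, 1, 6, 9].

Step 1: column multipliers v_i = (∏_{j≠i}(α_i − α_j))^{−1} mod 11.
  i = 1 (α = 5): (5−1)(5−2)(5−3)(5−8) = 4·3·2·(−3) = −72 ≡ 5, so v_1 = 5^{−1} = 9 (mod 11).
  i = 2 (α = 1): (1−5)(1−2)(1−3)(1−8) = (−4)·(−1)·(−2)·(−7) = 56 ≡ 1, so v_2 = 1^{−1} = 1 (mod 11).
  i = 3 (α = 2): (2−5)(2−1)(2−3)(2−8) = (−3)·1·(−1)·(−6) = −18 ≡ 4, so v_3 = 4^{−1} = 3 (mod 11).
  i = 4 (α = 3): (3−5)(3−1)(3−2)(3−8) = (−2)·2·1·(−5) = 20 ≡ 9, so v_4 = 9^{−1} = 5 (mod 11).
  i = 5 (α = 8): (8−5)(8−1)(8−2)(8−3) = 3·7·6·5 = 630 ≡ 3, so v_5 = 3^{−1} = 4 (mod 11).
  v = [9, 1, 3, 5, 4].
Step 2: syndromes of r = [5, 7, 1, 8, 9] (all sums mod 11).
  S_0 = Σ v_i r_i = 9·5 + 1·7 + 3·1 + 5·8 + 4·9 = 131 ≡ 10.
  S_1 = Σ v_i α_i r_i = 9·5·5 + 1·1·7 + 3·2·1 + 5·3·8 + 4·8·9 = 646 ≡ 8.
  α_i^2 mod 11 = [3, 1, 4, 9, 9].
  S_2 = Σ v_i α_i^2 r_i = 9·3·5 + 1·1·7 + 3·4·1 + 5·9·8 + 4·9·9 = 838 ≡ 2.
  S = (10, 8, 2) ≠ 0, so r is not a codeword (an error is present).
Step 3: locate the error. For a single error e at position i, S_ℓ = v_i·e·α_i^ℓ, so α_err = S_1/S_0.
  S_0^{−1} = 10^{−1} = 10 (mod 11), so α_err = 8·10 = 80 ≡ 3 = α_4. Error position i = 4.
  Consistency check: S_2/S_1 = 2·7 = 14 ≡ 3 = α_err ✓ (single-error assumption holds).
Step 4: error magnitude e = S_0/v_4 = S_0·∏_{j≠4}(α_4 − α_j) = 10·9 = 90 ≡ 2 (mod 11).
Step 5: correct position 4: c_4 = r_4 − e = 8 − 2 ≡ 6 (mod 11). Hence c = [5, 7, 1, 6, 9].
  Check: interpolating c through the α_i gives m(x) = 2 + 5·x (degree < 2) with m(α_i) = c_i for every i, so c is indeed a codeword.


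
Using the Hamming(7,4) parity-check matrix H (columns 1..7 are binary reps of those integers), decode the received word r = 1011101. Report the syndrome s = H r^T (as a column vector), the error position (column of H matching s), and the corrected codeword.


s = (1, 0, 0)^T, error position = 4, corrected codeword c = 1010101

Compute s = H r^T mod 2 one row at a time:
  s_1 = 1 + 1 + 0 + 1 = 3 ≡ 1 (mod 2).
  s_2 = 0 + 1 + 0 + 1 = 2 ≡ 0 (mod 2).
  s_3 = 1 + 1 + 1 + 1 = 4 ≡ 0 (mod 2).
s = (1, 0, 0)^T — this equals column 4 of H (binary 100), so error is at position 4.
Correct: flip bit 4 of r = 1011101 to get c = 1010101.


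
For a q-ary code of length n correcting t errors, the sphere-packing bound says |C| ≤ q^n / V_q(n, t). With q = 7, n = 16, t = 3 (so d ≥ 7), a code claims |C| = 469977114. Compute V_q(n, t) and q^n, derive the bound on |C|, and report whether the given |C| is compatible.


V_q(n, t) = 125377, q^n = 33232930569601, Hamming bound = 265064011, |C| = 469977114 > bound (violated).

Step 1: Compute V_q(n, t) = Σ_{j=0}^3 C(n, j) (q−1)^j.
  j = 0: C(16,0)·(6)^0 = 1·1 = 1.
  j = 1: C(16,1)·(6)^1 = 16·6 = 96.
  j = 2: C(16,2)·(6)^2 = 120·36 = 4320.
  j = 3: C(16,3)·(6)^3 = 560·216 = 120960.
  V_q(n, t) = 1 + 96 + 4320 + 120960 = 125377.
Step 2: q^n = 7^16 = 33232930569601.
Step 3: Hamming bound ⌊q^n / V_q(n,t)⌋ = ⌊33232930569601/125377⌋ = 265064011.
Step 4: Compare |C| = 469977114 to 265064011: violated.
The claimed |C| lies above the Hamming bound, so no 7-ary code of length 16 with d ≥ 7 can have 469977114 codewords.


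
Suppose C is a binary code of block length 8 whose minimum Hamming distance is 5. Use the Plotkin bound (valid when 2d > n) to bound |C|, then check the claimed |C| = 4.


Plotkin bound M ≤ 4; given |C| = 4 ≤ bound (satisfied).

Check applicability: 2d = 10, n = 8.
2d − n = 2 > 0, so Plotkin applies.
Compute d/(2d−n) = 5/2 ≈ 2.5000.
⌊d/(2d−n)⌋ = 2.
Plotkin bound: M ≤ 2·2 = 4.
Given |C| = 4, check: satisfied.
This |C| is at the Plotkin bound.


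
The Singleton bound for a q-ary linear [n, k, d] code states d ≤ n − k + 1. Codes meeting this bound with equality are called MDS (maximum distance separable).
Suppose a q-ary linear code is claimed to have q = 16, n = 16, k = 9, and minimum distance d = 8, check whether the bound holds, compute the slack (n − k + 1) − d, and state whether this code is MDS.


Singleton RHS = n − k + 1 = 8, slack = 0, bound satisfied, MDS.

Singleton bound: d ≤ n − k + 1.
Here n = 16, k = 9, so n − k + 1 = 8.
Given d = 8, check d ≤ 8: YES.
Slack = (n − k + 1) − d = 0.
The code is MDS (slack = 0).
Description: the claimed parameters are [16, 9, 8]_16; such a code would be MDS (meets Singleton bound).


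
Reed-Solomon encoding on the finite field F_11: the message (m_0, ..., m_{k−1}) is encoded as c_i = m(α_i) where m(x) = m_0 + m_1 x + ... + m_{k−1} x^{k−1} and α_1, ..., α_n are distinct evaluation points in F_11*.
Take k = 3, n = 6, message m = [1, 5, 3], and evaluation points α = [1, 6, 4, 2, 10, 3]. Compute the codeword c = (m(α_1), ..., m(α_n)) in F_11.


c = [9, 7, 3, 1, 10, 10]

Message polynomial: m(x) = 1 + 5·x + 3·x^2 (mod 11).
For each evaluation point α_i, compute m(α_i) mod 11:
  α_1 = 1: Horner steps 3 → 8 → 9, so m(1) = 9.
  α_2 = 6: Horner steps 3 → 1 → 7, so m(6) = 7.
  α_3 = 4: Horner steps 3 → 6 → 3, so m(4) = 3.
  α_4 = 2: Horner steps 3 → 0 → 1, so m(2) = 1.
  α_5 = 10: Horner steps 3 → 2 → 10, so m(10) = 10.
  α_6 = 3: Horner steps 3 → 3 → 10, so m(3) = 10.
Codeword c = [9, 7, 3, 1, 10, 10] ∈ F_11^6.


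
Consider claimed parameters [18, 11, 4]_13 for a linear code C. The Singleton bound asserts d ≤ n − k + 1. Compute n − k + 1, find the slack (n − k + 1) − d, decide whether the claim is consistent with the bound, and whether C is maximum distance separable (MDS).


Singleton RHS = n − k + 1 = 8, slack = 4, bound satisfied, not MDS.

Singleton bound: d ≤ n − k + 1.
Here n = 18, k = 11, so n − k + 1 = 8.
Given d = 4, check d ≤ 8: YES.
Slack = (n − k + 1) − d = 4.
The code is NOT MDS (slack = 4 > 0).
Description: the claimed parameters are [18, 11, 4]_13; such a code would be non-MDS.


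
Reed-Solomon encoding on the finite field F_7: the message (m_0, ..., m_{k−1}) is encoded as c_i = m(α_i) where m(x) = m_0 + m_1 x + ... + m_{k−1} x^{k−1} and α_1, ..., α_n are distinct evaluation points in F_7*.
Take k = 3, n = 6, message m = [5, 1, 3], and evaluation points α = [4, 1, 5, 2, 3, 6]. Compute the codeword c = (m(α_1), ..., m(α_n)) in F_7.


c = [1, 2, 1, 5, 0, 0]

Message polynomial: m(x) = 5 + 1·x + 3·x^2 (mod 7).
For each evaluation point α_i, compute m(α_i) mod 7:
  α_1 = 4: Horner steps 3 → 6 → 1, so m(4) = 1.
  α_2 = 1: Horner steps 3 → 4 → 2, so m(1) = 2.
  α_3 = 5: Horner steps 3 → 2 → 1, so m(5) = 1.
  α_4 = 2: Horner steps 3 → 0 → 5, so m(2) = 5.
  α_5 = 3: Horner steps 3 → 3 → 0, so m(3) = 0.
  α_6 = 6: Horner steps 3 → 5 → 0, so m(6) = 0.
Codeword c = [1, 2, 1, 5, 0, 0] ∈ F_7^6.


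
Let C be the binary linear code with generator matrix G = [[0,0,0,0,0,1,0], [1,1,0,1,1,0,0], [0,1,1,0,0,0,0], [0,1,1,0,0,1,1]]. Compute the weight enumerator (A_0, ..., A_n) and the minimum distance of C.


Weight distribution: A_0 = 1, A_1 = 2, A_2 = 2, A_3 = 2, A_4 = 3, A_5 = 4, A_6 = 2. Minimum distance d = 1.

Enumerate all 2^4 = 16 messages m ∈ F_2^4.
For each, compute codeword c = mG in F_2^7, then tally its weight.
  m = 0000 → c = 0000000, weight = 0.
  m = 1000 → c = 0000010, weight = 1.
  m = 0100 → c = 1101100, weight = 4.
  m = 1100 → c = 1101110, weight = 5.
  m = 0010 → c = 0110000, weight = 2.
  m = 1010 → c = 0110010, weight = 3.
  m = 0110 → c = 1011100, weight = 4.
  m = 1110 → c = 1011110, weight = 5.
  m = 0001 → c = 0110011, weight = 4.
  m = 1001 → c = 0110001, weight = 3.
  m = 0101 → c = 1011111, weight = 6.
  m = 1101 → c = 1011101, weight = 5.
  m = 0011 → c = 0000011, weight = 2.
  m = 1011 → c = 0000001, weight = 1.
  m = 0111 → c = 1101111, weight = 6.
  m = 1111 → c = 1101101, weight = 5.
Tally weights:
  weight 0: 1 codewords.
  weight 1: 2 codewords.
  weight 2: 2 codewords.
  weight 3: 2 codewords.
  weight 4: 3 codewords.
  weight 5: 4 codewords.
  weight 6: 2 codewords.
Minimum distance d = smallest w > 0 with A_w > 0 = 1.
Sanity: Σ A_w = 16 = 2^4 = 16 ✓.


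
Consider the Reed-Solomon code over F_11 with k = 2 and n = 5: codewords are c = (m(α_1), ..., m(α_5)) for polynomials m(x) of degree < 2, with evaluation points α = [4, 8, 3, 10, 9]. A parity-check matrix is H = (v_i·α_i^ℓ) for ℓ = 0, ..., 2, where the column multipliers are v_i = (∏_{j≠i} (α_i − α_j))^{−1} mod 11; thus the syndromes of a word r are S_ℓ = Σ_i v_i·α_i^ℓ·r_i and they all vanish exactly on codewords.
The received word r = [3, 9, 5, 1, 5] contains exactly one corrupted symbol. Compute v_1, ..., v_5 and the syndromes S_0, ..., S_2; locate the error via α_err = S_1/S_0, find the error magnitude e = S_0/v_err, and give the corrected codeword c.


S = (9, 5, 4), error at position 3, error magnitude e = 9, c = [3, 9, 7, 1, 5].

Step 1: column multipliers v_i = (∏_{j≠i}(α_i − α_j))^{−1} mod 11.
  i = 1 (α = 4): (4−8)(4−3)(4−10)(4−9) = (−4)·1·(−6)·(−5) = −120 ≡ 1, so v_1 = 1^{−1} = 1 (mod 11).
  i = 2 (α = 8): (8−4)(8−3)(8−10)(8−9) = 4·5·(−2)·(−1) = 40 ≡ 7, so v_2 = 7^{−1} = 8 (mod 11).
  i = 3 (α = 3): (3−4)(3−8)(3−10)(3−9) = (−1)·(−5)·(−7)·(−6) = 210 ≡ 1, so v_3 = 1^{−1} = 1 (mod 11).
  i = 4 (α = 10): (10−4)(10−8)(10−3)(10−9) = 6·2·7·1 = 84 ≡ 7, so v_4 = 7^{−1} = 8 (mod 11).
  i = 5 (α = 9): (9−4)(9−8)(9−3)(9−10) = 5·1·6·(−1) = −30 ≡ 3, so v_5 = 3^{−1} = 4 (mod 11).
  v = [1, 8, 1, 8, 4].
Step 2: syndromes of r = [3, 9, 5, 1, 5] (all sums mod 11).
  S_0 = Σ v_i r_i = 1·3 + 8·9 + 1·5 + 8·1 + 4·5 = 108 ≡ 9.
  S_1 = Σ v_i α_i r_i = 1·4·3 + 8·8·9 + 1·3·5 + 8·10·1 + 4·9·5 = 863 ≡ 5.
  α_i^2 mod 11 = [5, 9, 9, 1, 4].
  S_2 = Σ v_i α_i^2 r_i = 1·5·3 + 8·9·9 + 1·9·5 + 8·1·1 + 4·4·5 = 796 ≡ 4.
  S = (9, 5, 4) ≠ 0, so r is not a codeword (an error is present).
Step 3: locate the error. For a single error e at position i, S_ℓ = v_i·e·α_i^ℓ, so α_err = S_1/S_0.
  S_0^{−1} = 9^{−1} = 5 (mod 11), so α_err = 5·5 = 25 ≡ 3 = α_3. Error position i = 3.
  Consistency check: S_2/S_1 = 4·9 = 36 ≡ 3 = α_err ✓ (single-error assumption holds).
Step 4: error magnitude e = S_0/v_3 = S_0·∏_{j≠3}(α_3 − α_j) = 9·1 = 9 ≡ 9 (mod 11).
Step 5: correct position 3: c_3 = r_3 − e = 5 − 9 ≡ 7 (mod 11). Hence c = [3, 9, 7, 1, 5].
  Check: interpolating c through the α_i gives m(x) = 8 + 7·x (degree < 2) with m(α_i) = c_i for every i, so c is indeed a codeword.


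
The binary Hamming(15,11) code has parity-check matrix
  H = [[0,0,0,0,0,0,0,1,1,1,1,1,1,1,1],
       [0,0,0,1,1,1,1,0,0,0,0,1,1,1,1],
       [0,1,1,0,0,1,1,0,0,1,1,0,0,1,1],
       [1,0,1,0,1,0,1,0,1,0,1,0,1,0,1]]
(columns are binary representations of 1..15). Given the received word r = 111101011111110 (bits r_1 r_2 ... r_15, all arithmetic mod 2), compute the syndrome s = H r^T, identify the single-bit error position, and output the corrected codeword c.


s = (1, 1, 0, 1)^T, error position = 13, corrected codeword c = 111101011111010

Compute s = H r^T mod 2 one row at a time:
  s_1 = 1 + 1 + 1 + 1 + 1 + 1 + 1 + 0 = 7 ≡ 1 (mod 2).
  s_2 = 1 + 0 + 1 + 0 + 1 + 1 + 1 + 0 = 5 ≡ 1 (mod 2).
  s_3 = 1 + 1 + 1 + 0 + 1 + 1 + 1 + 0 = 6 ≡ 0 (mod 2).
  s_4 = 1 + 1 + 0 + 0 + 1 + 1 + 1 + 0 = 5 ≡ 1 (mod 2).
s = (1, 1, 0, 1)^T — this equals column 13 of H (binary 1101), so error is at position 13.
Correct: flip bit 13 of r = 111101011111110 to get c = 111101011111010.


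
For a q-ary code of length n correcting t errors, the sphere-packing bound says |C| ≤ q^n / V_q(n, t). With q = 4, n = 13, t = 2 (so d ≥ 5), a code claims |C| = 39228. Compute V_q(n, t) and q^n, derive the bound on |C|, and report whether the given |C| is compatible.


V_q(n, t) = 742, q^n = 67108864, Hamming bound = 90443, |C| = 39228 ≤ bound (satisfied).

Step 1: Compute V_q(n, t) = Σ_{j=0}^2 C(n, j) (q−1)^j.
  j = 0: C(13,0)·(3)^0 = 1·1 = 1.
  j = 1: C(13,1)·(3)^1 = 13·3 = 39.
  j = 2: C(13,2)·(3)^2 = 78·9 = 702.
  V_q(n, t) = 1 + 39 + 702 = 742.
Step 2: q^n = 4^13 = 67108864.
Step 3: Hamming bound ⌊q^n / V_q(n,t)⌋ = ⌊67108864/742⌋ = 90443.
Step 4: Compare |C| = 39228 to 90443: satisfied.
The claimed |C| lies below the Hamming bound.


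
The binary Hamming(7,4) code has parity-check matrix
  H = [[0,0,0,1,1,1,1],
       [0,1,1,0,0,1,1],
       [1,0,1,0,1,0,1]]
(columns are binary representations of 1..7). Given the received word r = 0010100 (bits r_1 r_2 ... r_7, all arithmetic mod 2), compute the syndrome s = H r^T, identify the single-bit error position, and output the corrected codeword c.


s = (1, 1, 0)^T, error position = 6, corrected codeword c = 0010110

Compute s = H r^T mod 2 one row at a time:
  s_1 = 0 + 1 + 0 + 0 = 1 ≡ 1 (mod 2).
  s_2 = 0 + 1 + 0 + 0 = 1 ≡ 1 (mod 2).
  s_3 = 0 + 1 + 1 + 0 = 2 ≡ 0 (mod 2).
s = (1, 1, 0)^T — this equals column 6 of H (binary 110), so error is at position 6.
Correct: flip bit 6 of r = 0010100 to get c = 0010110.


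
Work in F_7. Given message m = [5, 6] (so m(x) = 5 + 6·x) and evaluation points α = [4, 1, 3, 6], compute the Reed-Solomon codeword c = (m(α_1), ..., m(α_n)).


c = [1, 4, 2, 6]

Message polynomial: m(x) = 5 + 6·x (mod 7).
For each evaluation point α_i, compute m(α_i) mod 7:
  α_1 = 4: Horner steps 6 → 1, so m(4) = 1.
  α_2 = 1: Horner steps 6 → 4, so m(1) = 4.
  α_3 = 3: Horner steps 6 → 2, so m(3) = 2.
  α_4 = 6: Horner steps 6 → 6, so m(6) = 6.
Codeword c = [1, 4, 2, 6] ∈ F_7^4.


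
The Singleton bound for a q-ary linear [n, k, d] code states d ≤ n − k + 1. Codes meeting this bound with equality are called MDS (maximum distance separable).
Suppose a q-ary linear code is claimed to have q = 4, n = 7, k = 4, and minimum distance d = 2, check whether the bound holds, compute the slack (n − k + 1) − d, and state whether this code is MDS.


Singleton RHS = n − k + 1 = 4, slack = 2, bound satisfied, not MDS.

Singleton bound: d ≤ n − k + 1.
Here n = 7, k = 4, so n − k + 1 = 4.
Given d = 2, check d ≤ 4: YES.
Slack = (n − k + 1) − d = 2.
The code is NOT MDS (slack = 2 > 0).
Description: the claimed parameters are [7, 4, 2]_4; such a code would be non-MDS.


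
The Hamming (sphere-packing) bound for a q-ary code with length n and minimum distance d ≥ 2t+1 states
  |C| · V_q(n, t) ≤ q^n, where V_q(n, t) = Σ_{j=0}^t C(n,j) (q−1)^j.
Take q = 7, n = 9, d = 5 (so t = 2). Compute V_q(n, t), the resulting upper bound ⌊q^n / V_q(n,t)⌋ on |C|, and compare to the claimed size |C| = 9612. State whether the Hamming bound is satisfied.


V_q(n, t) = 1351, q^n = 40353607, Hamming bound = 29869, |C| = 9612 ≤ bound (satisfied).

Step 1: Compute V_q(n, t) = Σ_{j=0}^2 C(n, j) (q−1)^j.
  j = 0: C(9,0)·(6)^0 = 1·1 = 1.
  j = 1: C(9,1)·(6)^1 = 9·6 = 54.
  j = 2: C(9,2)·(6)^2 = 36·36 = 1296.
  V_q(n, t) = 1 + 54 + 1296 = 1351.
Step 2: q^n = 7^9 = 40353607.
Step 3: Hamming bound ⌊q^n / V_q(n,t)⌋ = ⌊40353607/1351⌋ = 29869.
Step 4: Compare |C| = 9612 to 29869: satisfied.
The claimed |C| lies below the Hamming bound.


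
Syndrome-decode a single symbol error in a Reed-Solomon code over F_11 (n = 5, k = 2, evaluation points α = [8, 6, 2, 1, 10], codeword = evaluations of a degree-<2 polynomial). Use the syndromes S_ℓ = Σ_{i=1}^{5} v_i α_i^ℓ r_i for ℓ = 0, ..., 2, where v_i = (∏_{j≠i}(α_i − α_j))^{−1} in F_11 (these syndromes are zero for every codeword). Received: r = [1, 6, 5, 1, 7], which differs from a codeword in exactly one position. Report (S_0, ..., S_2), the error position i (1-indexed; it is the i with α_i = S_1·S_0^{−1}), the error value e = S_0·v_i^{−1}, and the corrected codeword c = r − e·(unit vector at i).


S = (3, 3, 3), error at position 4, error magnitude e = 10, c = [1, 6, 5, 2, 7].

Step 1: column multipliers v_i = (∏_{j≠i}(α_i − α_j))^{−1} mod 11.
  i = 1 (α = 8): (8−6)(8−2)(8−1)(8−10) = 2·6·7·(−2) = −168 ≡ 8, so v_1 = 8^{−1} = 7 (mod 11).
  i = 2 (α = 6): (6−8)(6−2)(6−1)(6−10) = (−2)·4·5·(−4) = 160 ≡ 6, so v_2 = 6^{−1} = 2 (mod 11).
  i = 3 (α = 2): (2−8)(2−6)(2−1)(2−10) = (−6)·(−4)·1·(−8) = −192 ≡ 6, so v_3 = 6^{−1} = 2 (mod 11).
  i = 4 (α = 1): (1−8)(1−6)(1−2)(1−10) = (−7)·(−5)·(−1)·(−9) = 315 ≡ 7, so v_4 = 7^{−1} = 8 (mod 11).
  i = 5 (α = 10): (10−8)(10−6)(10−2)(10−1) = 2·4·8·9 = 576 ≡ 4, so v_5 = 4^{−1} = 3 (mod 11).
  v = [7, 2, 2, 8, 3].
Step 2: syndromes of r = [1, 6, 5, 1, 7] (all sums mod 11).
  S_0 = Σ v_i r_i = 7·1 + 2·6 + 2·5 + 8·1 + 3·7 = 58 ≡ 3.
  S_1 = Σ v_i α_i r_i = 7·8·1 + 2·6·6 + 2·2·5 + 8·1·1 + 3·10·7 = 366 ≡ 3.
  α_i^2 mod 11 = [9, 3, 4, 1, 1].
  S_2 = Σ v_i α_i^2 r_i = 7·9·1 + 2·3·6 + 2·4·5 + 8·1·1 + 3·1·7 = 168 ≡ 3.
  S = (3, 3, 3) ≠ 0, so r is not a codeword (an error is present).
Step 3: locate the error. For a single error e at position i, S_ℓ = v_i·e·α_i^ℓ, so α_err = S_1/S_0.
  S_0^{−1} = 3^{−1} = 4 (mod 11), so α_err = 3·4 = 12 ≡ 1 = α_4. Error position i = 4.
  Consistency check: S_2/S_1 = 3·4 = 12 ≡ 1 = α_err ✓ (single-error assumption holds).
Step 4: error magnitude e = S_0/v_4 = S_0·∏_{j≠4}(α_4 − α_j) = 3·7 = 21 ≡ 10 (mod 11).
Step 5: correct position 4: c_4 = r_4 − e = 1 − 10 ≡ 2 (mod 11). Hence c = [1, 6, 5, 2, 7].
  Check: interpolating c through the α_i gives m(x) = 10 + 3·x (degree < 2) with m(α_i) = c_i for every i, so c is indeed a codeword.


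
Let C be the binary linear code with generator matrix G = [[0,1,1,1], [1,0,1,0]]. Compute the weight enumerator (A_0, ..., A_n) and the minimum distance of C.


Weight distribution: A_0 = 1, A_2 = 1, A_3 = 2. Minimum distance d = 2.

Enumerate all 2^2 = 4 messages m ∈ F_2^2.
For each, compute codeword c = mG in F_2^4, then tally its weight.
  m = 00 → c = 0000, weight = 0.
  m = 10 → c = 0111, weight = 3.
  m = 01 → c = 1010, weight = 2.
  m = 11 → c = 1101, weight = 3.
Tally weights:
  weight 0: 1 codewords.
  weight 2: 1 codewords.
  weight 3: 2 codewords.
Minimum distance d = smallest w > 0 with A_w > 0 = 2.
Sanity: Σ A_w = 4 = 2^2 = 4 ✓.


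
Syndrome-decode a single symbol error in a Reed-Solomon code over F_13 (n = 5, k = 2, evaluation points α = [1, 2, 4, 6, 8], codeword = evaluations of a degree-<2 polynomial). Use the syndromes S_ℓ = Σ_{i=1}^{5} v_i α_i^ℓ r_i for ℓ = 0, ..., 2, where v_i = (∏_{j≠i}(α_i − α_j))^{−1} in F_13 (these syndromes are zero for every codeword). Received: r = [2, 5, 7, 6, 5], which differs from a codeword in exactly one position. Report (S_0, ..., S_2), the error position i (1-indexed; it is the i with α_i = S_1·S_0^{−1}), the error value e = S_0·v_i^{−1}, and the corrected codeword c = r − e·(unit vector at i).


S = (9, 5, 10), error at position 2, error magnitude e = 10, c = [2, 8, 7, 6, 5].

Step 1: column multipliers v_i = (∏_{j≠i}(α_i − α_j))^{−1} mod 13.
  i = 1 (α = 1): (1−2)(1−4)(1−6)(1−8) = (−1)·(−3)·(−5)·(−7) = 105 ≡ 1, so v_1 = 1^{−1} = 1 (mod 13).
  i = 2 (α = 2): (2−1)(2−4)(2−6)(2−8) = 1·(−2)·(−4)·(−6) = −48 ≡ 4, so v_2 = 4^{−1} = 10 (mod 13).
  i = 3 (α = 4): (4−1)(4−2)(4−6)(4−8) = 3·2·(−2)·(−4) = 48 ≡ 9, so v_3 = 9^{−1} = 3 (mod 13).
  i = 4 (α = 6): (6−1)(6−2)(6−4)(6−8) = 5·4·2·(−2) = −80 ≡ 11, so v_4 = 11^{−1} = 6 (mod 13).
  i = 5 (α = 8): (8−1)(8−2)(8−4)(8−6) = 7·6·4·2 = 336 ≡ 11, so v_5 = 11^{−1} = 6 (mod 13).
  v = [1, 10, 3, 6, 6].
Step 2: syndromes of r = [2, 5, 7, 6, 5] (all sums mod 13).
  S_0 = Σ v_i r_i = 1·2 + 10·5 + 3·7 + 6·6 + 6·5 = 139 ≡ 9.
  S_1 = Σ v_i α_i r_i = 1·1·2 + 10·2·5 + 3·4·7 + 6·6·6 + 6·8·5 = 642 ≡ 5.
  α_i^2 mod 13 = [1, 4, 3, 10, 12].
  S_2 = Σ v_i α_i^2 r_i = 1·1·2 + 10·4·5 + 3·3·7 + 6·10·6 + 6·12·5 = 985 ≡ 10.
  S = (9, 5, 10) ≠ 0, so r is not a codeword (an error is present).
Step 3: locate the error. For a single error e at position i, S_ℓ = v_i·e·α_i^ℓ, so α_err = S_1/S_0.
  S_0^{−1} = 9^{−1} = 3 (mod 13), so α_err = 5·3 = 15 ≡ 2 = α_2. Error position i = 2.
  Consistency check: S_2/S_1 = 10·8 = 80 ≡ 2 = α_err ✓ (single-error assumption holds).
Step 4: error magnitude e = S_0/v_2 = S_0·∏_{j≠2}(α_2 − α_j) = 9·4 = 36 ≡ 10 (mod 13).
Step 5: correct position 2: c_2 = r_2 − e = 5 − 10 ≡ 8 (mod 13). Hence c = [2, 8, 7, 6, 5].
  Check: interpolating c through the α_i gives m(x) = 9 + 6·x (degree < 2) with m(α_i) = c_i for every i, so c is indeed a codeword.


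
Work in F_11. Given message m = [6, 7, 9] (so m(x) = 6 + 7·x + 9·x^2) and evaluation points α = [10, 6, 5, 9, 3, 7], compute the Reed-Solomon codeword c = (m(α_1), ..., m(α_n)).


c = [8, 9, 2, 6, 9, 1]

Message polynomial: m(x) = 6 + 7·x + 9·x^2 (mod 11).
For each evaluation point α_i, compute m(α_i) mod 11:
  α_1 = 10: Horner steps 9 → 9 → 8, so m(10) = 8.
  α_2 = 6: Horner steps 9 → 6 → 9, so m(6) = 9.
  α_3 = 5: Horner steps 9 → 8 → 2, so m(5) = 2.
  α_4 = 9: Horner steps 9 → 0 → 6, so m(9) = 6.
  α_5 = 3: Horner steps 9 → 1 → 9, so m(3) = 9.
  α_6 = 7: Horner steps 9 → 4 → 1, so m(7) = 1.
Codeword c = [8, 9, 2, 6, 9, 1] ∈ F_11^6.


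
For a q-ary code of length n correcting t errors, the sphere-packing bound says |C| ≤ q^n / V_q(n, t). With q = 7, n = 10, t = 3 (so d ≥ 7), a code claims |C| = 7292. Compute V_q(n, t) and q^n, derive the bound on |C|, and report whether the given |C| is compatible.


V_q(n, t) = 27601, q^n = 282475249, Hamming bound = 10234, |C| = 7292 ≤ bound (satisfied).

Step 1: Compute V_q(n, t) = Σ_{j=0}^3 C(n, j) (q−1)^j.
  j = 0: C(10,0)·(6)^0 = 1·1 = 1.
  j = 1: C(10,1)·(6)^1 = 10·6 = 60.
  j = 2: C(10,2)·(6)^2 = 45·36 = 1620.
  j = 3: C(10,3)·(6)^3 = 120·216 = 25920.
  V_q(n, t) = 1 + 60 + 1620 + 25920 = 27601.
Step 2: q^n = 7^10 = 282475249.
Step 3: Hamming bound ⌊q^n / V_q(n,t)⌋ = ⌊282475249/27601⌋ = 10234.
Step 4: Compare |C| = 7292 to 10234: satisfied.
The claimed |C| lies below the Hamming bound.


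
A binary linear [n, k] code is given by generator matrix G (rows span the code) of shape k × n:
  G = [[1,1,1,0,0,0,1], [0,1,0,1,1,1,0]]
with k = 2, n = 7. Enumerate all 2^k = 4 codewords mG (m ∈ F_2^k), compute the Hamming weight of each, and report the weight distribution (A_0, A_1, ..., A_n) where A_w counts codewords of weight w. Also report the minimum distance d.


Weight distribution: A_0 = 1, A_4 = 2, A_6 = 1. Minimum distance d = 4.

Enumerate all 2^2 = 4 messages m ∈ F_2^2.
For each, compute codeword c = mG in F_2^7, then tally its weight.
  m = 00 → c = 0000000, weight = 0.
  m = 10 → c = 1110001, weight = 4.
  m = 01 → c = 0101110, weight = 4.
  m = 11 → c = 1011111, weight = 6.
Tally weights:
  weight 0: 1 codewords.
  weight 4: 2 codewords.
  weight 6: 1 codewords.
Minimum distance d = smallest w > 0 with A_w > 0 = 4.
Sanity: Σ A_w = 4 = 2^2 = 4 ✓.


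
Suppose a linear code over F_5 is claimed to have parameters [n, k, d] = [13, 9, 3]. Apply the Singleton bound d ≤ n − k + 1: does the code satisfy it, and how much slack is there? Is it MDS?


Singleton RHS = n − k + 1 = 5, slack = 2, bound satisfied, not MDS.

Singleton bound: d ≤ n − k + 1.
Here n = 13, k = 9, so n − k + 1 = 5.
Given d = 3, check d ≤ 5: YES.
Slack = (n − k + 1) − d = 2.
The code is NOT MDS (slack = 2 > 0).
Description: the claimed parameters are [13, 9, 3]_5; such a code would be non-MDS.


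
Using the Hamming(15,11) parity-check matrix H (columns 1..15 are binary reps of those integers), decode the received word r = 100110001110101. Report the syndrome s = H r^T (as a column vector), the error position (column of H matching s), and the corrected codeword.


s = (1, 0, 1, 0)^T, error position = 10, corrected codeword c = 100110001010101

Compute s = H r^T mod 2 one row at a time:
  s_1 = 0 + 1 + 1 + 1 + 0 + 1 + 0 + 1 = 5 ≡ 1 (mod 2).
  s_2 = 1 + 1 + 0 + 0 + 0 + 1 + 0 + 1 = 4 ≡ 0 (mod 2).
  s_3 = 0 + 0 + 0 + 0 + 1 + 1 + 0 + 1 = 3 ≡ 1 (mod 2).
  s_4 = 1 + 0 + 1 + 0 + 1 + 1 + 1 + 1 = 6 ≡ 0 (mod 2).
s = (1, 0, 1, 0)^T — this equals column 10 of H (binary 1010), so error is at position 10.
Correct: flip bit 10 of r = 100110001110101 to get c = 100110001010101.


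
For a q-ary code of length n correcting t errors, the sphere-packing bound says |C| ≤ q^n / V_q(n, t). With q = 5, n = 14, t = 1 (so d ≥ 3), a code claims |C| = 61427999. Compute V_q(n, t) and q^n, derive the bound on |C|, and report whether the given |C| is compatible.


V_q(n, t) = 57, q^n = 6103515625, Hamming bound = 107079221, |C| = 61427999 ≤ bound (satisfied).

Step 1: Compute V_q(n, t) = Σ_{j=0}^1 C(n, j) (q−1)^j.
  j = 0: C(14,0)·(4)^0 = 1·1 = 1.
  j = 1: C(14,1)·(4)^1 = 14·4 = 56.
  V_q(n, t) = 1 + 56 = 57.
Step 2: q^n = 5^14 = 6103515625.
Step 3: Hamming bound ⌊q^n / V_q(n,t)⌋ = ⌊6103515625/57⌋ = 107079221.
Step 4: Compare |C| = 61427999 to 107079221: satisfied.
The claimed |C| lies below the Hamming bound.


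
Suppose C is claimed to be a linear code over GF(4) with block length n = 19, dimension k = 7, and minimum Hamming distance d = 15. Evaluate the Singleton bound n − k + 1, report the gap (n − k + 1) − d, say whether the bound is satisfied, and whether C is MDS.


Singleton RHS = n − k + 1 = 13, slack = -2, bound violated (no such code; not MDS).

Singleton bound: d ≤ n − k + 1.
Here n = 19, k = 7, so n − k + 1 = 13.
Given d = 15, check d ≤ 13: NO.
Slack = (n − k + 1) − d = -2.
The slack is negative: d = 15 exceeds n − k + 1 = 13 by 2, so the Singleton bound is violated and no linear [19, 7, 15]_4 code can exist. In particular it is not MDS (MDS requires d = n − k + 1 exactly).
Description: the claimed parameters are [19, 7, 15]_4; such a code would be impossible (violates the Singleton bound).


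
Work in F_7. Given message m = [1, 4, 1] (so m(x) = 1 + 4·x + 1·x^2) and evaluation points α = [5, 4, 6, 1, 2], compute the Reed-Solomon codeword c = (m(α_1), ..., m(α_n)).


c = [4, 5, 5, 6, 6]

Message polynomial: m(x) = 1 + 4·x + 1·x^2 (mod 7).
For each evaluation point α_i, compute m(α_i) mod 7:
  α_1 = 5: Horner steps 1 → 2 → 4, so m(5) = 4.
  α_2 = 4: Horner steps 1 → 1 → 5, so m(4) = 5.
  α_3 = 6: Horner steps 1 → 3 → 5, so m(6) = 5.
  α_4 = 1: Horner steps 1 → 5 → 6, so m(1) = 6.
  α_5 = 2: Horner steps 1 → 6 → 6, so m(2) = 6.
Codeword c = [4, 5, 5, 6, 6] ∈ F_7^5.


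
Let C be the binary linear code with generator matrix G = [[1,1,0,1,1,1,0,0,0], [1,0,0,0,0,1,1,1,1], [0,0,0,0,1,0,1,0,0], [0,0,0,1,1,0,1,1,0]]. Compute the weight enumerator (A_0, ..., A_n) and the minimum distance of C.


Weight distribution: A_0 = 1, A_2 = 3, A_4 = 3, A_5 = 8, A_6 = 1. Minimum distance d = 2.

Enumerate all 2^4 = 16 messages m ∈ F_2^4.
For each, compute codeword c = mG in F_2^9, then tally its weight.
  m = 0000 → c = 000000000, weight = 0.
  m = 1000 → c = 110111000, weight = 5.
  m = 0100 → c = 100001111, weight = 5.
  m = 1100 → c = 010110111, weight = 6.
  m = 0010 → c = 000010100, weight = 2.
  m = 1010 → c = 110101100, weight = 5.
  m = 0110 → c = 100011011, weight = 5.
  m = 1110 → c = 010100011, weight = 4.
  m = 0001 → c = 000110110, weight = 4.
  m = 1001 → c = 110001110, weight = 5.
  m = 0101 → c = 100111001, weight = 5.
  m = 1101 → c = 010000001, weight = 2.
  m = 0011 → c = 000100010, weight = 2.
  m = 1011 → c = 110011010, weight = 5.
  m = 0111 → c = 100101101, weight = 5.
  m = 1111 → c = 010010101, weight = 4.
Tally weights:
  weight 0: 1 codewords.
  weight 2: 3 codewords.
  weight 4: 3 codewords.
  weight 5: 8 codewords.
  weight 6: 1 codewords.
Minimum distance d = smallest w > 0 with A_w > 0 = 2.
Sanity: Σ A_w = 16 = 2^4 = 16 ✓.


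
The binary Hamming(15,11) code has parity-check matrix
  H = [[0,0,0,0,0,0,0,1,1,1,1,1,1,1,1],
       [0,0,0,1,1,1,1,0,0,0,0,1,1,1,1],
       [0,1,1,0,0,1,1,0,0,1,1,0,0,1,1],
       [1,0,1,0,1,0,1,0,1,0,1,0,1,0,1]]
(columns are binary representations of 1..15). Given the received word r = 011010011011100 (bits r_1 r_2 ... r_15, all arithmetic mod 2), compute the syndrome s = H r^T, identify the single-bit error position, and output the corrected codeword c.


s = (1, 1, 1, 1)^T, error position = 15, corrected codeword c = 011010011011101

Compute s = H r^T mod 2 one row at a time:
  s_1 = 1 + 1 + 0 + 1 + 1 + 1 + 0 + 0 = 5 ≡ 1 (mod 2).
  s_2 = 0 + 1 + 0 + 0 + 1 + 1 + 0 + 0 = 3 ≡ 1 (mod 2).
  s_3 = 1 + 1 + 0 + 0 + 0 + 1 + 0 + 0 = 3 ≡ 1 (mod 2).
  s_4 = 0 + 1 + 1 + 0 + 1 + 1 + 1 + 0 = 5 ≡ 1 (mod 2).
s = (1, 1, 1, 1)^T — this equals column 15 of H (binary 1111), so error is at position 15.
Correct: flip bit 15 of r = 011010011011100 to get c = 011010011011101.


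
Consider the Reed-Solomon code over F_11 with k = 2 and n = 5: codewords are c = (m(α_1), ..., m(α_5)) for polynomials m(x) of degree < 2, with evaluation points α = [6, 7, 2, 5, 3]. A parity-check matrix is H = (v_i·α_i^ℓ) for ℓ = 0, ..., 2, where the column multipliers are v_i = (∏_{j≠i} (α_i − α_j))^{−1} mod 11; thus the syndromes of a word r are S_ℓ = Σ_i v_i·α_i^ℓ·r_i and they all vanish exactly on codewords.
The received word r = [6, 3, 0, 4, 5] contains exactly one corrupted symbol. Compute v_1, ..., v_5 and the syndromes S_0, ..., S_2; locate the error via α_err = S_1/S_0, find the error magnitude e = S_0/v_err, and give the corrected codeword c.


S = (3, 7, 9), error at position 1, error magnitude e = 8, c = [9, 3, 0, 4, 5].

Step 1: column multipliers v_i = (∏_{j≠i}(α_i − α_j))^{−1} mod 11.
  i = 1 (α = 6): (6−7)(6−2)(6−5)(6−3) = (−1)·4·1·3 = −12 ≡ 10, so v_1 = 10^{−1} = 10 (mod 11).
  i = 2 (α = 7): (7−6)(7−2)(7−5)(7−3) = 1·5·2·4 = 40 ≡ 7, so v_2 = 7^{−1} = 8 (mod 11).
  i = 3 (α = 2): (2−6)(2−7)(2−5)(2−3) = (−4)·(−5)·(−3)·(−1) = 60 ≡ 5, so v_3 = 5^{−1} = 9 (mod 11).
  i = 4 (α = 5): (5−6)(5−7)(5−2)(5−3) = (−1)·(−2)·3·2 = 12 ≡ 1, so v_4 = 1^{−1} = 1 (mod 11).
  i = 5 (α = 3): (3−6)(3−7)(3−2)(3−5) = (−3)·(−4)·1·(−2) = −24 ≡ 9, so v_5 = 9^{−1} = 5 (mod 11).
  v = [10, 8, 9, 1, 5].
Step 2: syndromes of r = [6, 3, 0, 4, 5] (all sums mod 11).
  S_0 = Σ v_i r_i = 10·6 + 8·3 + 9·0 + 1·4 + 5·5 = 113 ≡ 3.
  S_1 = Σ v_i α_i r_i = 10·6·6 + 8·7·3 + 9·2·0 + 1·5·4 + 5·3·5 = 623 ≡ 7.
  α_i^2 mod 11 = [3, 5, 4, 3, 9].
  S_2 = Σ v_i α_i^2 r_i = 10·3·6 + 8·5·3 + 9·4·0 + 1·3·4 + 5·9·5 = 537 ≡ 9.
  S = (3, 7, 9) ≠ 0, so r is not a codeword (an error is present).
Step 3: locate the error. For a single error e at position i, S_ℓ = v_i·e·α_i^ℓ, so α_err = S_1/S_0.
  S_0^{−1} = 3^{−1} = 4 (mod 11), so α_err = 7·4 = 28 ≡ 6 = α_1. Error position i = 1.
  Consistency check: S_2/S_1 = 9·8 = 72 ≡ 6 = α_err ✓ (single-error assumption holds).
Step 4: error magnitude e = S_0/v_1 = S_0·∏_{j≠1}(α_1 − α_j) = 3·10 = 30 ≡ 8 (mod 11).
Step 5: correct position 1: c_1 = r_1 − e = 6 − 8 ≡ 9 (mod 11). Hence c = [9, 3, 0, 4, 5].
  Check: interpolating c through the α_i gives m(x) = 1 + 5·x (degree < 2) with m(α_i) = c_i for every i, so c is indeed a codeword.


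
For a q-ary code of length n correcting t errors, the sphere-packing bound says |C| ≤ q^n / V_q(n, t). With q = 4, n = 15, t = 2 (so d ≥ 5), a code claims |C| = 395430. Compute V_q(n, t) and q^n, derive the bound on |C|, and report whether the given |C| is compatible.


V_q(n, t) = 991, q^n = 1073741824, Hamming bound = 1083493, |C| = 395430 ≤ bound (satisfied).

Step 1: Compute V_q(n, t) = Σ_{j=0}^2 C(n, j) (q−1)^j.
  j = 0: C(15,0)·(3)^0 = 1·1 = 1.
  j = 1: C(15,1)·(3)^1 = 15·3 = 45.
  j = 2: C(15,2)·(3)^2 = 105·9 = 945.
  V_q(n, t) = 1 + 45 + 945 = 991.
Step 2: q^n = 4^15 = 1073741824.
Step 3: Hamming bound ⌊q^n / V_q(n,t)⌋ = ⌊1073741824/991⌋ = 1083493.
Step 4: Compare |C| = 395430 to 1083493: satisfied.
The claimed |C| lies below the Hamming bound.


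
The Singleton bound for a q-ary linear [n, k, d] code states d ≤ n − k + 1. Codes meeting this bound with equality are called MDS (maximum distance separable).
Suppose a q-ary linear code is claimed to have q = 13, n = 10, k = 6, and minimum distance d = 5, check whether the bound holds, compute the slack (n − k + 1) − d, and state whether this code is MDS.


Singleton RHS = n − k + 1 = 5, slack = 0, bound satisfied, MDS.

Singleton bound: d ≤ n − k + 1.
Here n = 10, k = 6, so n − k + 1 = 5.
Given d = 5, check d ≤ 5: YES.
Slack = (n − k + 1) − d = 0.
The code is MDS (slack = 0).
Description: the claimed parameters are [10, 6, 5]_13; such a code would be MDS (meets Singleton bound).


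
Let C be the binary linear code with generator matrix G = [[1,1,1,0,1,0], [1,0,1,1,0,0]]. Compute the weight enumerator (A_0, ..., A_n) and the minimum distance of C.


Weight distribution: A_0 = 1, A_3 = 2, A_4 = 1. Minimum distance d = 3.

Enumerate all 2^2 = 4 messages m ∈ F_2^2.
For each, compute codeword c = mG in F_2^6, then tally its weight.
  m = 00 → c = 000000, weight = 0.
  m = 10 → c = 111010, weight = 4.
  m = 01 → c = 101100, weight = 3.
  m = 11 → c = 010110, weight = 3.
Tally weights:
  weight 0: 1 codewords.
  weight 3: 2 codewords.
  weight 4: 1 codewords.
Minimum distance d = smallest w > 0 with A_w > 0 = 3.
Sanity: Σ A_w = 4 = 2^2 = 4 ✓.


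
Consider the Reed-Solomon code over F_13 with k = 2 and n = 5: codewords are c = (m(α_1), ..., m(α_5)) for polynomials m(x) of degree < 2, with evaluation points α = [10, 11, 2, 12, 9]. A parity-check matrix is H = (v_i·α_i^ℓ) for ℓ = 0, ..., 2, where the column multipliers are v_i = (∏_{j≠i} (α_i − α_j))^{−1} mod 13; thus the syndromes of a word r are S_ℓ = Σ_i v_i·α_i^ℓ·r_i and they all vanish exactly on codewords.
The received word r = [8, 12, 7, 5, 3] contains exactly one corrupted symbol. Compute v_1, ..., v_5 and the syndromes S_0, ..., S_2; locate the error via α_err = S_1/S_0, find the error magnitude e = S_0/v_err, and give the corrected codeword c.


S = (8, 10, 6), error at position 2, error magnitude e = 12, c = [8, 0, 7, 5, 3].

Step 1: column multipliers v_i = (∏_{j≠i}(α_i − α_j))^{−1} mod 13.
  i = 1 (α = 10): (10−11)(10−2)(10−12)(10−9) = (−1)·8·(−2)·1 = 16 ≡ 3, so v_1 = 3^{−1} = 9 (mod 13).
  i = 2 (α = 11): (11−10)(11−2)(11−12)(11−9) = 1·9·(−1)·2 = −18 ≡ 8, so v_2 = 8^{−1} = 5 (mod 13).
  i = 3 (α = 2): (2−10)(2−11)(2−12)(2−9) = (−8)·(−9)·(−10)·(−7) = 5040 ≡ 9, so v_3 = 9^{−1} = 3 (mod 13).
  i = 4 (α = 12): (12−10)(12−11)(12−2)(12−9) = 2·1·10·3 = 60 ≡ 8, so v_4 = 8^{−1} = 5 (mod 13).
  i = 5 (α = 9): (9−10)(9−11)(9−2)(9−12) = (−1)·(−2)·7·(−3) = −42 ≡ 10, so v_5 = 10^{−1} = 4 (mod 13).
  v = [9, 5, 3, 5, 4].
Step 2: syndromes of r = [8, 12, 7, 5, 3] (all sums mod 13).
  S_0 = Σ v_i r_i = 9·8 + 5·12 + 3·7 + 5·5 + 4·3 = 190 ≡ 8.
  S_1 = Σ v_i α_i r_i = 9·10·8 + 5·11·12 + 3·2·7 + 5·12·5 + 4·9·3 = 1830 ≡ 10.
  α_i^2 mod 13 = [9, 4, 4, 1, 3].
  S_2 = Σ v_i α_i^2 r_i = 9·9·8 + 5·4·12 + 3·4·7 + 5·1·5 + 4·3·3 = 1033 ≡ 6.
  S = (8, 10, 6) ≠ 0, so r is not a codeword (an error is present).
Step 3: locate the error. For a single error e at position i, S_ℓ = v_i·e·α_i^ℓ, so α_err = S_1/S_0.
  S_0^{−1} = 8^{−1} = 5 (mod 13), so α_err = 10·5 = 50 ≡ 11 = α_2. Error position i = 2.
  Consistency check: S_2/S_1 = 6·4 = 24 ≡ 11 = α_err ✓ (single-error assumption holds).
Step 4: error magnitude e = S_0/v_2 = S_0·∏_{j≠2}(α_2 − α_j) = 8·8 = 64 ≡ 12 (mod 13).
Step 5: correct position 2: c_2 = r_2 − e = 12 − 12 ≡ 0 (mod 13). Hence c = [8, 0, 7, 5, 3].
  Check: interpolating c through the α_i gives m(x) = 10 + 5·x (degree < 2) with m(α_i) = c_i for every i, so c is indeed a codeword.


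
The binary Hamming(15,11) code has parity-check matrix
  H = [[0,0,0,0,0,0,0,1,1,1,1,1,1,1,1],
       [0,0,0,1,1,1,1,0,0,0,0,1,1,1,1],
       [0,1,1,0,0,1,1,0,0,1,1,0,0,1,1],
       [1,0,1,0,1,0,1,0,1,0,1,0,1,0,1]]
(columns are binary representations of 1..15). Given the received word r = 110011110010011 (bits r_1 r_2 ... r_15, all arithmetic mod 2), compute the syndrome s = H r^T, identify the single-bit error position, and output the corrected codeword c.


s = (0, 1, 0, 1)^T, error position = 5, corrected codeword c = 110001110010011

Compute s = H r^T mod 2 one row at a time:
  s_1 = 1 + 0 + 0 + 1 + 0 + 0 + 1 + 1 = 4 ≡ 0 (mod 2).
  s_2 = 0 + 1 + 1 + 1 + 0 + 0 + 1 + 1 = 5 ≡ 1 (mod 2).
  s_3 = 1 + 0 + 1 + 1 + 0 + 1 + 1 + 1 = 6 ≡ 0 (mod 2).
  s_4 = 1 + 0 + 1 + 1 + 0 + 1 + 0 + 1 = 5 ≡ 1 (mod 2).
s = (0, 1, 0, 1)^T — this equals column 5 of H (binary 0101), so error is at position 5.
Correct: flip bit 5 of r = 110011110010011 to get c = 110001110010011.


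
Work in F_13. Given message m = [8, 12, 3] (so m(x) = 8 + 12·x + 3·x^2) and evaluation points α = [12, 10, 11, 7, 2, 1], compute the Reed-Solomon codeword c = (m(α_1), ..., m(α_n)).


c = [12, 12, 9, 5, 5, 10]

Message polynomial: m(x) = 8 + 12·x + 3·x^2 (mod 13).
For each evaluation point α_i, compute m(α_i) mod 13:
  α_1 = 12: Horner steps 3 → 9 → 12, so m(12) = 12.
  α_2 = 10: Horner steps 3 → 3 → 12, so m(10) = 12.
  α_3 = 11: Horner steps 3 → 6 → 9, so m(11) = 9.
  α_4 = 7: Horner steps 3 → 7 → 5, so m(7) = 5.
  α_5 = 2: Horner steps 3 → 5 → 5, so m(2) = 5.
  α_6 = 1: Horner steps 3 → 2 → 10, so m(1) = 10.
Codeword c = [12, 12, 9, 5, 5, 10] ∈ F_13^6.


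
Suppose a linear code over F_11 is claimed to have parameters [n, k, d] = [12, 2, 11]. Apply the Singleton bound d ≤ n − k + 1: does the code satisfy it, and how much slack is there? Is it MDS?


Singleton RHS = n − k + 1 = 11, slack = 0, bound satisfied, MDS.

Singleton bound: d ≤ n − k + 1.
Here n = 12, k = 2, so n − k + 1 = 11.
Given d = 11, check d ≤ 11: YES.
Slack = (n − k + 1) − d = 0.
The code is MDS (slack = 0).
Description: the claimed parameters are [12, 2, 11]_11; such a code would be MDS (meets Singleton bound).


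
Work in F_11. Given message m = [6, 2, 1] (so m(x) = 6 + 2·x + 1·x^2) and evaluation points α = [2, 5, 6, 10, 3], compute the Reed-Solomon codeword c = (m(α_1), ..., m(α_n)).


c = [3, 8, 10, 5, 10]

Message polynomial: m(x) = 6 + 2·x + 1·x^2 (mod 11).
For each evaluation point α_i, compute m(α_i) mod 11:
  α_1 = 2: Horner steps 1 → 4 → 3, so m(2) = 3.
  α_2 = 5: Horner steps 1 → 7 → 8, so m(5) = 8.
  α_3 = 6: Horner steps 1 → 8 → 10, so m(6) = 10.
  α_4 = 10: Horner steps 1 → 1 → 5, so m(10) = 5.
  α_5 = 3: Horner steps 1 → 5 → 10, so m(3) = 10.
Codeword c = [3, 8, 10, 5, 10] ∈ F_11^5.


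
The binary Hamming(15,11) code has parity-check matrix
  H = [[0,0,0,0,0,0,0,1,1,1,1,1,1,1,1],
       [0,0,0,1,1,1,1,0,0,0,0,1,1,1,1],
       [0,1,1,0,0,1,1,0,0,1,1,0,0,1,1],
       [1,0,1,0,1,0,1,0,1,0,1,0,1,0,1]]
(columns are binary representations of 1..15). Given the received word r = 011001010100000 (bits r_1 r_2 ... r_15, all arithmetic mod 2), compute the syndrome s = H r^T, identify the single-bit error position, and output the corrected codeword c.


s = (0, 1, 0, 1)^T, error position = 5, corrected codeword c = 011011010100000

Compute s = H r^T mod 2 one row at a time:
  s_1 = 1 + 0 + 1 + 0 + 0 + 0 + 0 + 0 = 2 ≡ 0 (mod 2).
  s_2 = 0 + 0 + 1 + 0 + 0 + 0 + 0 + 0 = 1 ≡ 1 (mod 2).
  s_3 = 1 + 1 + 1 + 0 + 1 + 0 + 0 + 0 = 4 ≡ 0 (mod 2).
  s_4 = 0 + 1 + 0 + 0 + 0 + 0 + 0 + 0 = 1 ≡ 1 (mod 2).
s = (0, 1, 0, 1)^T — this equals column 5 of H (binary 0101), so error is at position 5.
Correct: flip bit 5 of r = 011001010100000 to get c = 011011010100000.
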